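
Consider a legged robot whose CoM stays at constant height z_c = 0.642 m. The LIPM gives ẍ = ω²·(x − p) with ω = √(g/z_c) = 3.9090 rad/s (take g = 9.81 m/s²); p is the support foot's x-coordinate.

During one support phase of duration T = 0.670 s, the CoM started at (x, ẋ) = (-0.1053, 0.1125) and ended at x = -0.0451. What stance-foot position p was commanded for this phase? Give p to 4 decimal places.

ωT = 3.9090·0.670 = 2.619030; cosh(ωT) = 6.897640, sinh(ωT) = 6.824766
x(T) = p + (x₀−p)·cosh(ωT) + (ẋ₀/ω)·sinh(ωT) ⇒ p·(1 − cosh) = x(T) − x₀·cosh − (ẋ₀/ω)·sinh
numerator   = -0.0451 − (-0.1053)·6.897640 − (0.1125/3.9090)·6.824766 = 0.484806
denominator = 1 − 6.897640 = -5.897640
p = 0.484806 / -5.897640 = -0.0822

p = -0.0822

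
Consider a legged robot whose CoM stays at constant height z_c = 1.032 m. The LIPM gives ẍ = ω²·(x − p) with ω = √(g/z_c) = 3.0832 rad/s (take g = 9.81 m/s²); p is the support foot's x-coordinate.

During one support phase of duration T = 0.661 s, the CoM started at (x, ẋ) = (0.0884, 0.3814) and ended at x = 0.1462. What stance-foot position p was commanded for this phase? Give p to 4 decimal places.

ωT = 3.0832·0.661 = 2.037995; cosh(ωT) = 3.902748, sinh(ωT) = 3.772458
x(T) = p + (x₀−p)·cosh(ωT) + (ẋ₀/ω)·sinh(ωT) ⇒ p·(1 − cosh) = x(T) − x₀·cosh − (ẋ₀/ω)·sinh
numerator   = 0.1462 − (0.0884)·3.902748 − (0.3814/3.0832)·3.772458 = -0.665466
denominator = 1 − 3.902748 = -2.902748
p = -0.665466 / -2.902748 = 0.2293

p = 0.2293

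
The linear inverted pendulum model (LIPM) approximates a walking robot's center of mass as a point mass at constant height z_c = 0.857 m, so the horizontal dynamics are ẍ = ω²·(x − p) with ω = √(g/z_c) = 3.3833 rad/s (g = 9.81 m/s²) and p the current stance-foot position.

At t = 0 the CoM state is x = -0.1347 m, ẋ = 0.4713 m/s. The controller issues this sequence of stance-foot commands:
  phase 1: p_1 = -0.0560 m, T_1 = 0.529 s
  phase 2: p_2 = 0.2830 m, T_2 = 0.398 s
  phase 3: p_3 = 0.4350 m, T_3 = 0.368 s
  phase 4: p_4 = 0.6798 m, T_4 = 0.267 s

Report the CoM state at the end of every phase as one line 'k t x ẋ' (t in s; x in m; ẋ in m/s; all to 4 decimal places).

phase 1: p=-0.0560, T=0.529, ωT=1.789766, cosh=3.077524, sinh=2.910525; start (x,ẋ)=(-0.134700, 0.471300) → end (x,ẋ)=(0.107240, 0.675464)
phase 2: p=0.2830, T=0.398, ωT=1.346553, cosh=2.052144, sinh=1.792009; start (x,ẋ)=(0.107240, 0.675464) → end (x,ẋ)=(0.280084, 0.320536)
phase 3: p=0.4350, T=0.368, ωT=1.245054, cosh=1.880524, sinh=1.592599; start (x,ẋ)=(0.280084, 0.320536) → end (x,ẋ)=(0.294561, -0.231946)
phase 4: p=0.6798, T=0.267, ωT=0.903341, cosh=1.436524, sinh=1.031311; start (x,ẋ)=(0.294561, -0.231946) → end (x,ẋ)=(0.055693, -1.677384)

1 0.5290 0.1072 0.6755
2 0.9270 0.2801 0.3205
3 1.2950 0.2946 -0.2319
4 1.5620 0.0557 -1.6774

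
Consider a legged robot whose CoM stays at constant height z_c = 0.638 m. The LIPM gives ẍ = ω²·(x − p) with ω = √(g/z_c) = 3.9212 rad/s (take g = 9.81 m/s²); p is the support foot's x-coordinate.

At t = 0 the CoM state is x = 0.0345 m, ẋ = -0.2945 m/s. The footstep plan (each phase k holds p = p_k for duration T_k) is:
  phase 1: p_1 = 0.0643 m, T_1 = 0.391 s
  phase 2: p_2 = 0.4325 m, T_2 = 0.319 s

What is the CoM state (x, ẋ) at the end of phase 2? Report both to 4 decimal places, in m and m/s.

phase 1: p=0.0643, T=0.391, ωT=1.533189, cosh=2.424387, sinh=2.208541; start (x,ẋ)=(0.034500, -0.294500) → end (x,ẋ)=(-0.173818, -0.972054)
phase 2: p=0.4325, T=0.319, ωT=1.250863, cosh=1.889807, sinh=1.603549; start (x,ẋ)=(-0.173818, -0.972054) → end (x,ẋ)=(-1.110839, -5.649424)

x = -1.1108, ẋ = -5.6494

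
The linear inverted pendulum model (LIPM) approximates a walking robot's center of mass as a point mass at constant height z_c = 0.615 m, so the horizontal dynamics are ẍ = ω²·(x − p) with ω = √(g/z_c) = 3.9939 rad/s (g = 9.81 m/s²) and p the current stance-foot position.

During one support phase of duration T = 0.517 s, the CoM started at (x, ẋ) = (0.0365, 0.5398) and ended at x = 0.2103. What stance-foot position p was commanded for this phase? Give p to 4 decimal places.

p = 0.1531

ωT = 3.9939·0.517 = 2.064846; cosh(ωT) = 4.005462, sinh(ωT) = 3.878624
x(T) = p + (x₀−p)·cosh(ωT) + (ẋ₀/ω)·sinh(ωT) ⇒ p·(1 − cosh) = x(T) − x₀·cosh − (ẋ₀/ω)·sinh
numerator   = 0.2103 − (0.0365)·4.005462 − (0.5398/3.9939)·3.878624 = -0.460119
denominator = 1 − 4.005462 = -3.005462
p = -0.460119 / -3.005462 = 0.1531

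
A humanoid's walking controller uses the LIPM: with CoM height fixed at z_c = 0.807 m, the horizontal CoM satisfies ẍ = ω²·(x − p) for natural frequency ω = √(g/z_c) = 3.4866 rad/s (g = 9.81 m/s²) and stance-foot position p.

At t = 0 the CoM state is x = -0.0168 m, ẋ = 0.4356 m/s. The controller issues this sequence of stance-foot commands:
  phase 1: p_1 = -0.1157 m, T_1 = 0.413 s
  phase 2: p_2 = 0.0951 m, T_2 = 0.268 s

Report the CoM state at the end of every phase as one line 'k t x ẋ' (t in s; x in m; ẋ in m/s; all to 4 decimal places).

1 0.4130 0.3536 1.6577
2 0.6810 0.9866 3.4056

phase 1: p=-0.1157, T=0.413, ωT=1.439966, cosh=2.228744, sinh=1.991808; start (x,ẋ)=(-0.016800, 0.435600) → end (x,ẋ)=(0.353570, 1.657665)
phase 2: p=0.0951, T=0.268, ωT=0.934409, cosh=1.469263, sinh=1.076445; start (x,ẋ)=(0.353570, 1.657665) → end (x,ẋ)=(0.986645, 3.405619)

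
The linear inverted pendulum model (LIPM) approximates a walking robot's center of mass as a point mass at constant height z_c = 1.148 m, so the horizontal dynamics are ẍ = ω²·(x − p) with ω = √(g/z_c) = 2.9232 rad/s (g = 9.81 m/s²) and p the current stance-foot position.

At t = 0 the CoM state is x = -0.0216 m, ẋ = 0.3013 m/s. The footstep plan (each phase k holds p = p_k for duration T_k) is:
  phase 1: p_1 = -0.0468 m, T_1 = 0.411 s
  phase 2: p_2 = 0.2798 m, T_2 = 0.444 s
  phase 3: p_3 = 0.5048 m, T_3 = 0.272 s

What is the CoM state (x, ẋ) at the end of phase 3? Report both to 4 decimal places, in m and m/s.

phase 1: p=-0.0468, T=0.411, ωT=1.201435, cosh=1.812824, sinh=1.512062; start (x,ẋ)=(-0.021600, 0.301300) → end (x,ẋ)=(0.154734, 0.657589)
phase 2: p=0.2798, T=0.444, ωT=1.297901, cosh=1.967353, sinh=1.694249; start (x,ẋ)=(0.154734, 0.657589) → end (x,ẋ)=(0.414882, 0.674307)
phase 3: p=0.5048, T=0.272, ωT=0.795110, cosh=1.333108, sinh=0.881577; start (x,ẋ)=(0.414882, 0.674307) → end (x,ẋ)=(0.588286, 0.667203)

x = 0.5883, ẋ = 0.6672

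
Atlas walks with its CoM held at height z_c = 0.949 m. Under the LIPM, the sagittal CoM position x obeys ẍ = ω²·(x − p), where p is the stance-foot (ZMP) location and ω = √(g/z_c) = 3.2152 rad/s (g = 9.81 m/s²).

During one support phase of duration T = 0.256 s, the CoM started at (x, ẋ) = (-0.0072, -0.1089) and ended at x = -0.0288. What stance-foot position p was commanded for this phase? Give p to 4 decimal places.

p = -0.0338

ωT = 3.2152·0.256 = 0.823091; cosh(ωT) = 1.358301, sinh(ωT) = 0.919228
x(T) = p + (x₀−p)·cosh(ωT) + (ẋ₀/ω)·sinh(ωT) ⇒ p·(1 − cosh) = x(T) − x₀·cosh − (ẋ₀/ω)·sinh
numerator   = -0.0288 − (-0.0072)·1.358301 − (-0.1089/3.2152)·0.919228 = 0.012114
denominator = 1 − 1.358301 = -0.358301
p = 0.012114 / -0.358301 = -0.0338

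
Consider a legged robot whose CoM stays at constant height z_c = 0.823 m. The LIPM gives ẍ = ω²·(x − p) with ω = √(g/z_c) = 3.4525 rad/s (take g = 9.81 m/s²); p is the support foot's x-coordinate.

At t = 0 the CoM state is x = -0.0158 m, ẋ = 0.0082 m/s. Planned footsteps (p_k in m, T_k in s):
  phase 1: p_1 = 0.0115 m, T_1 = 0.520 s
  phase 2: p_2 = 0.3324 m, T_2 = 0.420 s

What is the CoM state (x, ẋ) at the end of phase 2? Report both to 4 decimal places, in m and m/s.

phase 1: p=0.0115, T=0.520, ωT=1.795300, cosh=3.093679, sinh=2.927602; start (x,ẋ)=(-0.015800, 0.008200) → end (x,ẋ)=(-0.066004, -0.250568)
phase 2: p=0.3324, T=0.420, ωT=1.450050, cosh=2.248943, sinh=2.014385; start (x,ẋ)=(-0.066004, -0.250568) → end (x,ẋ)=(-0.709784, -3.334279)

x = -0.7098, ẋ = -3.3343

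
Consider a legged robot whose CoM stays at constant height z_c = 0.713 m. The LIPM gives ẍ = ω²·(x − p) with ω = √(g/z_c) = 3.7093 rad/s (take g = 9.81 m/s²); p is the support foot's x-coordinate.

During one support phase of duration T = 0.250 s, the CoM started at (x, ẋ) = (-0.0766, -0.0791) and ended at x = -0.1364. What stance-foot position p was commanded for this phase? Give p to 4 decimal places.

ωT = 3.7093·0.250 = 0.927325; cosh(ωT) = 1.461674, sinh(ωT) = 1.066064
x(T) = p + (x₀−p)·cosh(ωT) + (ẋ₀/ω)·sinh(ωT) ⇒ p·(1 − cosh) = x(T) − x₀·cosh − (ẋ₀/ω)·sinh
numerator   = -0.1364 − (-0.0766)·1.461674 − (-0.0791/3.7093)·1.066064 = -0.001702
denominator = 1 − 1.461674 = -0.461674
p = -0.001702 / -0.461674 = 0.0037

p = 0.0037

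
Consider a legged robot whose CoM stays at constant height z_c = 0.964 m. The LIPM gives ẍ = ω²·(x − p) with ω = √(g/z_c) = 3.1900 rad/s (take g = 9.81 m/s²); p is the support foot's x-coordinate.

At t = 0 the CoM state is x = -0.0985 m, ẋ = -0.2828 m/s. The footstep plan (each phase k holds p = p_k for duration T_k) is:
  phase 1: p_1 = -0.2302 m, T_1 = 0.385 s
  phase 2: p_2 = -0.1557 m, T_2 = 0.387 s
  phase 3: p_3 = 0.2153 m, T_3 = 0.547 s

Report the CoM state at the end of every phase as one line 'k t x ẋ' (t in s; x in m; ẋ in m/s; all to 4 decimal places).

1 0.3850 -0.1244 0.1316
2 0.7720 -0.0326 0.4021
3 1.3190 -0.1661 -1.0083

phase 1: p=-0.2302, T=0.385, ωT=1.228150, cosh=1.853870, sinh=1.561036; start (x,ẋ)=(-0.098500, -0.282800) → end (x,ẋ)=(-0.124434, 0.131553)
phase 2: p=-0.1557, T=0.387, ωT=1.234530, cosh=1.863867, sinh=1.572896; start (x,ẋ)=(-0.124434, 0.131553) → end (x,ẋ)=(-0.032560, 0.402073)
phase 3: p=0.2153, T=0.547, ωT=1.744930, cosh=2.950079, sinh=2.775422; start (x,ẋ)=(-0.032560, 0.402073) → end (x,ẋ)=(-0.166088, -1.008306)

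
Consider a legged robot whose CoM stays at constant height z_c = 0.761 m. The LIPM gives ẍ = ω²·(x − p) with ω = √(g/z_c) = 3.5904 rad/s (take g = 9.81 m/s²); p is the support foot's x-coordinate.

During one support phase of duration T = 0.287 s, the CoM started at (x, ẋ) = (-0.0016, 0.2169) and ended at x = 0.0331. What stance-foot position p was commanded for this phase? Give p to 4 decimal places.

p = 0.0660

ωT = 3.5904·0.287 = 1.030445; cosh(ωT) = 1.579580, sinh(ωT) = 1.222732
x(T) = p + (x₀−p)·cosh(ωT) + (ẋ₀/ω)·sinh(ωT) ⇒ p·(1 − cosh) = x(T) − x₀·cosh − (ẋ₀/ω)·sinh
numerator   = 0.0331 − (-0.0016)·1.579580 − (0.2169/3.5904)·1.222732 = -0.038239
denominator = 1 − 1.579580 = -0.579580
p = -0.038239 / -0.579580 = 0.0660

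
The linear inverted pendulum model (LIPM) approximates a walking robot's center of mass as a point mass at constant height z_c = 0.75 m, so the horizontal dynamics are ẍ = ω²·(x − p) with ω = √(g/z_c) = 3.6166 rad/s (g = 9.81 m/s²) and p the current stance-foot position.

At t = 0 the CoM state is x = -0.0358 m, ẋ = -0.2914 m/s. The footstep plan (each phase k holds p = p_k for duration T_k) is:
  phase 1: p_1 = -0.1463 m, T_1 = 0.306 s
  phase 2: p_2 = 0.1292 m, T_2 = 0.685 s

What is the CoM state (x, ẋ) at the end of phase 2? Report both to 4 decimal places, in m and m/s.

phase 1: p=-0.1463, T=0.306, ωT=1.106680, cosh=1.677477, sinh=1.346822; start (x,ẋ)=(-0.035800, -0.291400) → end (x,ẋ)=(-0.069456, 0.049419)
phase 2: p=0.1292, T=0.685, ωT=2.477371, cosh=5.996938, sinh=5.912974; start (x,ẋ)=(-0.069456, 0.049419) → end (x,ẋ)=(-0.981330, -3.951869)

x = -0.9813, ẋ = -3.9519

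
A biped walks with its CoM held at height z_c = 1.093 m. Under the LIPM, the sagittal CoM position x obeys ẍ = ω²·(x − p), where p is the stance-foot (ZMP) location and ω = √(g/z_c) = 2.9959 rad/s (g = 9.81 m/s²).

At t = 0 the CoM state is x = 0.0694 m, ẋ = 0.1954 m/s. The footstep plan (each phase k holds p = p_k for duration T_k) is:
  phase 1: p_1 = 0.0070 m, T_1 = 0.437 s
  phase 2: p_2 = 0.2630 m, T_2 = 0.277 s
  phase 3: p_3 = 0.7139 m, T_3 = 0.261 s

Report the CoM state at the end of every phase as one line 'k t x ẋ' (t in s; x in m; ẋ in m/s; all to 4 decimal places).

1 0.4370 0.2429 0.7091
2 0.7140 0.4554 0.9118
3 0.9750 0.6352 0.5357

phase 1: p=0.0070, T=0.437, ωT=1.309208, cosh=1.986637, sinh=1.716603; start (x,ẋ)=(0.069400, 0.195400) → end (x,ẋ)=(0.242927, 0.709098)
phase 2: p=0.2630, T=0.277, ωT=0.829864, cosh=1.364558, sinh=0.928450; start (x,ẋ)=(0.242927, 0.709098) → end (x,ẋ)=(0.455364, 0.911772)
phase 3: p=0.7139, T=0.261, ωT=0.781930, cosh=1.321604, sinh=0.864082; start (x,ẋ)=(0.455364, 0.911772) → end (x,ẋ)=(0.635192, 0.535728)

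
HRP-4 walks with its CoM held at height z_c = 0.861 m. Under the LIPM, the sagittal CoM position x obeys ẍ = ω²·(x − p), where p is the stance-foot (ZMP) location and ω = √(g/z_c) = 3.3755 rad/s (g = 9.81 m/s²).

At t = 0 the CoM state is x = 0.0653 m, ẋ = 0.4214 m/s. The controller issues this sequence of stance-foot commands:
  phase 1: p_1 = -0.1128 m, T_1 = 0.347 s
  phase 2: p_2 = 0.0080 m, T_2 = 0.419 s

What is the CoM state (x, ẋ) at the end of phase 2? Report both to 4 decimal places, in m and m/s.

phase 1: p=-0.1128, T=0.347, ωT=1.171299, cosh=1.768072, sinh=1.458107; start (x,ẋ)=(0.065300, 0.421400) → end (x,ẋ)=(0.384125, 1.621645)
phase 2: p=0.0080, T=0.419, ωT=1.414335, cosh=2.178418, sinh=1.935330; start (x,ẋ)=(0.384125, 1.621645) → end (x,ẋ)=(1.757121, 5.989734)

x = 1.7571, ẋ = 5.9897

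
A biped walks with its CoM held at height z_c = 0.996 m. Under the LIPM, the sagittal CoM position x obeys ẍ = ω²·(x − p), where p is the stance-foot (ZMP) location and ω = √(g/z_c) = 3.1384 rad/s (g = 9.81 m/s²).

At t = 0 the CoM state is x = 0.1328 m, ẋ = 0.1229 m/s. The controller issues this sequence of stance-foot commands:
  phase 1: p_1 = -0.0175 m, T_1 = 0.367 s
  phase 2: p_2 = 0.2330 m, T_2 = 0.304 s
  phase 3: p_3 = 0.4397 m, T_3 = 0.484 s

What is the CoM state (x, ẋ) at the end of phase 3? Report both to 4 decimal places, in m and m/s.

x = 2.0048, ẋ = 5.1110

phase 1: p=-0.0175, T=0.367, ωT=1.151793, cosh=1.739965, sinh=1.423895; start (x,ẋ)=(0.132800, 0.122900) → end (x,ẋ)=(0.299777, 0.885495)
phase 2: p=0.2330, T=0.304, ωT=0.954074, cosh=1.490717, sinh=1.105548; start (x,ẋ)=(0.299777, 0.885495) → end (x,ẋ)=(0.644474, 1.551714)
phase 3: p=0.4397, T=0.484, ωT=1.518986, cosh=2.393262, sinh=2.174328; start (x,ẋ)=(0.644474, 1.551714) → end (x,ẋ)=(2.004826, 5.111014)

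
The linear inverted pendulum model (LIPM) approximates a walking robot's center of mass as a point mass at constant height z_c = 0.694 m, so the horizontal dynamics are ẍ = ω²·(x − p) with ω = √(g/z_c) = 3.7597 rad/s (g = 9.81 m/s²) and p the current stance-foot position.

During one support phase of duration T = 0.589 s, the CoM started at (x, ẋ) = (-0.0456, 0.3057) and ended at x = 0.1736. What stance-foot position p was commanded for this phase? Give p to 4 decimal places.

p = -0.0047

ωT = 3.7597·0.589 = 2.214463; cosh(ωT) = 4.632853, sinh(ωT) = 4.523641
x(T) = p + (x₀−p)·cosh(ωT) + (ẋ₀/ω)·sinh(ωT) ⇒ p·(1 − cosh) = x(T) − x₀·cosh − (ẋ₀/ω)·sinh
numerator   = 0.1736 − (-0.0456)·4.632853 − (0.3057/3.7597)·4.523641 = 0.017042
denominator = 1 − 4.632853 = -3.632853
p = 0.017042 / -3.632853 = -0.0047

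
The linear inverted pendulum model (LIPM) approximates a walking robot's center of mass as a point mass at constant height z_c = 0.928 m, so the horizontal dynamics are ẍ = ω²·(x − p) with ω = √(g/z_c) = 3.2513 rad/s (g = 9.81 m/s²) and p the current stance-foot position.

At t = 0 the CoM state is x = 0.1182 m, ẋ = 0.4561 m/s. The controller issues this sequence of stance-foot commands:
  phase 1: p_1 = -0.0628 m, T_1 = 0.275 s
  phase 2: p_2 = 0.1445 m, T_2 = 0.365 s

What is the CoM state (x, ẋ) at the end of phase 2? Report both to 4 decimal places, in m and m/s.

phase 1: p=-0.0628, T=0.275, ωT=0.894108, cosh=1.427062, sinh=1.018090; start (x,ẋ)=(0.118200, 0.456100) → end (x,ẋ)=(0.338318, 1.250014)
phase 2: p=0.1445, T=0.365, ωT=1.186724, cosh=1.790776, sinh=1.485556; start (x,ẋ)=(0.338318, 1.250014) → end (x,ẋ)=(1.062731, 3.174636)

x = 1.0627, ẋ = 3.1746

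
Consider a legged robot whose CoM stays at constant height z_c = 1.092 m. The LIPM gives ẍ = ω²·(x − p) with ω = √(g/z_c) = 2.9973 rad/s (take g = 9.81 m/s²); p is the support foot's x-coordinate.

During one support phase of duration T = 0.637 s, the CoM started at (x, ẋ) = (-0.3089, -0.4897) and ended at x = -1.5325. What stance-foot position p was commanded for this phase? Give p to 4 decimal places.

p = -0.0293

ωT = 2.9973·0.637 = 1.909280; cosh(ωT) = 3.448208, sinh(ωT) = 3.300021
x(T) = p + (x₀−p)·cosh(ωT) + (ẋ₀/ω)·sinh(ωT) ⇒ p·(1 − cosh) = x(T) − x₀·cosh − (ẋ₀/ω)·sinh
numerator   = -1.5325 − (-0.3089)·3.448208 − (-0.4897/2.9973)·3.300021 = 0.071810
denominator = 1 − 3.448208 = -2.448208
p = 0.071810 / -2.448208 = -0.0293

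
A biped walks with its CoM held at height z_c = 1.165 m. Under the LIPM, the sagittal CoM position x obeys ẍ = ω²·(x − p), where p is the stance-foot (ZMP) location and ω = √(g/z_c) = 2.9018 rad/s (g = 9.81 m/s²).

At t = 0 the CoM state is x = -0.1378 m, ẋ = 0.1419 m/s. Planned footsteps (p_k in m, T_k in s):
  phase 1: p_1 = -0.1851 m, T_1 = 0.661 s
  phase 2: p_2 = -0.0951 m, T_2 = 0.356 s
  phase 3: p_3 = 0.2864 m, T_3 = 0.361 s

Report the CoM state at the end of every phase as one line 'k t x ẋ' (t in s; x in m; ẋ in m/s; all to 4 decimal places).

1 0.6610 0.1422 0.9506
2 1.0170 0.6825 2.3495
3 1.3780 1.9324 5.1974

phase 1: p=-0.1851, T=0.661, ωT=1.918090, cosh=3.477414, sinh=3.330527; start (x,ẋ)=(-0.137800, 0.141900) → end (x,ẋ)=(0.142247, 0.950577)
phase 2: p=-0.0951, T=0.356, ωT=1.033041, cosh=1.582760, sinh=1.226837; start (x,ẋ)=(0.142247, 0.950577) → end (x,ẋ)=(0.682452, 2.349498)
phase 3: p=0.2864, T=0.361, ωT=1.047550, cosh=1.600727, sinh=1.249931; start (x,ẋ)=(0.682452, 2.349498) → end (x,ẋ)=(1.932402, 5.197406)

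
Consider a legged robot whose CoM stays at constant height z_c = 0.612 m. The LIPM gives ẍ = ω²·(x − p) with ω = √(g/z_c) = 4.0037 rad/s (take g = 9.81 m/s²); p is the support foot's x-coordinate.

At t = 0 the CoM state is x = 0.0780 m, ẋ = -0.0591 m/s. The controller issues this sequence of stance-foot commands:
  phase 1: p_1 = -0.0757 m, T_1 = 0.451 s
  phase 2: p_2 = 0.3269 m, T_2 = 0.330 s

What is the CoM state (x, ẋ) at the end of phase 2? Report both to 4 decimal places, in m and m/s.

phase 1: p=-0.0757, T=0.451, ωT=1.805669, cosh=3.124201, sinh=2.959837; start (x,ẋ)=(0.078000, -0.059100) → end (x,ẋ)=(0.360799, 1.636751)
phase 2: p=0.3269, T=0.330, ωT=1.321221, cosh=2.007402, sinh=1.740593; start (x,ẋ)=(0.360799, 1.636751) → end (x,ẋ)=(1.106519, 3.521850)

x = 1.1065, ẋ = 3.5218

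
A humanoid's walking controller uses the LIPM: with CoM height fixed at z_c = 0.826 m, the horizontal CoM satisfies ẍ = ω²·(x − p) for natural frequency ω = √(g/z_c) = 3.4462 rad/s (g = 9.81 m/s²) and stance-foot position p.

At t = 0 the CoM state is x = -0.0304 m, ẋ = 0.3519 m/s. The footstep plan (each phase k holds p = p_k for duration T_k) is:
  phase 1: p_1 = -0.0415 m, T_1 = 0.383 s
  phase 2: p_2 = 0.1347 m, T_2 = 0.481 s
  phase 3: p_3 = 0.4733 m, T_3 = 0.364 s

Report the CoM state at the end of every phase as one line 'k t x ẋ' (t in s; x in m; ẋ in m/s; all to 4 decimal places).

1 0.3830 0.1582 0.7721
2 0.8640 0.7650 2.3040
3 1.2280 2.1028 5.9861

phase 1: p=-0.0415, T=0.383, ωT=1.319895, cosh=2.005095, sinh=1.737932; start (x,ẋ)=(-0.030400, 0.351900) → end (x,ẋ)=(0.158221, 0.772074)
phase 2: p=0.1347, T=0.481, ωT=1.657622, cosh=2.718706, sinh=2.528114; start (x,ẋ)=(0.158221, 0.772074) → end (x,ẋ)=(0.765036, 2.303966)
phase 3: p=0.4733, T=0.364, ωT=1.254417, cosh=1.895518, sinh=1.610276; start (x,ẋ)=(0.765036, 2.303966) → end (x,ẋ)=(2.102845, 5.986149)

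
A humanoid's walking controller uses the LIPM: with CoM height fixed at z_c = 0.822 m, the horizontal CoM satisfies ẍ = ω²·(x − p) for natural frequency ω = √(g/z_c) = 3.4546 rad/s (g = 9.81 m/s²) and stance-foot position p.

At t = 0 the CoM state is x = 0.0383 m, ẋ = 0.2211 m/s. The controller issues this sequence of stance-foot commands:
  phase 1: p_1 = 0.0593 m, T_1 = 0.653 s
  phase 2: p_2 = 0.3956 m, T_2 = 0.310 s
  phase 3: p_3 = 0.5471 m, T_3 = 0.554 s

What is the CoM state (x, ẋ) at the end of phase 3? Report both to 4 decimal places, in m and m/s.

phase 1: p=0.0593, T=0.653, ωT=2.255854, cosh=4.824111, sinh=4.719327; start (x,ẋ)=(0.038300, 0.221100) → end (x,ẋ)=(0.260038, 0.724240)
phase 2: p=0.3956, T=0.310, ωT=1.070926, cosh=1.630386, sinh=1.287695; start (x,ẋ)=(0.260038, 0.724240) → end (x,ẋ)=(0.444541, 0.577748)
phase 3: p=0.5471, T=0.554, ωT=1.913848, cosh=3.463320, sinh=3.315808; start (x,ẋ)=(0.444541, 0.577748) → end (x,ẋ)=(0.746441, 0.826132)

x = 0.7464, ẋ = 0.8261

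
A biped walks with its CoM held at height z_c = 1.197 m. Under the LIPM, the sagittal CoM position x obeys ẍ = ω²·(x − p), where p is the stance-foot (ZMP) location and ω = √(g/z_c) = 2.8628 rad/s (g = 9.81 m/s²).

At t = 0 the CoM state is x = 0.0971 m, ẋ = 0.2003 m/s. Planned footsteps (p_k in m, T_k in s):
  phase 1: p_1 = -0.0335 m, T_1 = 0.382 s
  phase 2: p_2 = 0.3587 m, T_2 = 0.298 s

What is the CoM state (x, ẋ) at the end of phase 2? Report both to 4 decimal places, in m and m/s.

phase 1: p=-0.0335, T=0.382, ωT=1.093590, cosh=1.659991, sinh=1.324979; start (x,ẋ)=(0.097100, 0.200300) → end (x,ẋ)=(0.275999, 0.827882)
phase 2: p=0.3587, T=0.298, ωT=0.853114, cosh=1.386515, sinh=0.960429; start (x,ẋ)=(0.275999, 0.827882) → end (x,ẋ)=(0.521776, 0.920482)

x = 0.5218, ẋ = 0.9205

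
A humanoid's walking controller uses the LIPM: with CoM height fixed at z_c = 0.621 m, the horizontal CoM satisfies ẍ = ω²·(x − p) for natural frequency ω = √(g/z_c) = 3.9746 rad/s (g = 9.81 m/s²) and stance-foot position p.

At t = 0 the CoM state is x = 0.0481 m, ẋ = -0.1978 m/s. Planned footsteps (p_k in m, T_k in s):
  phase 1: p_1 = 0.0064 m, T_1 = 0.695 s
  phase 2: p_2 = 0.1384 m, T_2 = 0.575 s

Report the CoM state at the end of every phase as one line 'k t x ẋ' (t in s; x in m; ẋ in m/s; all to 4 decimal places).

phase 1: p=0.0064, T=0.695, ωT=2.762347, cosh=7.950056, sinh=7.886913; start (x,ẋ)=(0.048100, -0.197800) → end (x,ẋ)=(-0.054583, -0.265338)
phase 2: p=0.1384, T=0.575, ωT=2.285395, cosh=4.965651, sinh=4.863917; start (x,ẋ)=(-0.054583, -0.265338) → end (x,ẋ)=(-1.144593, -5.048343)

1 0.6950 -0.0546 -0.2653
2 1.2700 -1.1446 -5.0483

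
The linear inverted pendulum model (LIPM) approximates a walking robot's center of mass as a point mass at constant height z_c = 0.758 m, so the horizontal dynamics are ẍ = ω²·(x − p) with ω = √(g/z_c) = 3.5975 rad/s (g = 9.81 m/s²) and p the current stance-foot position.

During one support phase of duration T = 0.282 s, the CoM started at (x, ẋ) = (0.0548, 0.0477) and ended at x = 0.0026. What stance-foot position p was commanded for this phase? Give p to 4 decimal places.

p = 0.1763

ωT = 3.5975·0.282 = 1.014495; cosh(ωT) = 1.560278, sinh(ωT) = 1.197692
x(T) = p + (x₀−p)·cosh(ωT) + (ẋ₀/ω)·sinh(ωT) ⇒ p·(1 − cosh) = x(T) − x₀·cosh − (ẋ₀/ω)·sinh
numerator   = 0.0026 − (0.0548)·1.560278 − (0.0477/3.5975)·1.197692 = -0.098784
denominator = 1 − 1.560278 = -0.560278
p = -0.098784 / -0.560278 = 0.1763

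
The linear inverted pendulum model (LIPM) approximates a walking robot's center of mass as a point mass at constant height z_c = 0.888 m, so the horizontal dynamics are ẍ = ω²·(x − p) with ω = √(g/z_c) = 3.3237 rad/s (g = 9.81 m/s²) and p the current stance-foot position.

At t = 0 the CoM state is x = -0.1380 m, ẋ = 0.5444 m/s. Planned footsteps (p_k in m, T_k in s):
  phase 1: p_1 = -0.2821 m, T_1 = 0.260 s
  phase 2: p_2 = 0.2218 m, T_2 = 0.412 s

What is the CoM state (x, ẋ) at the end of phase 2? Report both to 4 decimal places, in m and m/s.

x = 0.6025, ẋ = 1.6983

phase 1: p=-0.2821, T=0.260, ωT=0.864162, cosh=1.397211, sinh=0.975806; start (x,ẋ)=(-0.138000, 0.544400) → end (x,ẋ)=(0.079069, 1.227999)
phase 2: p=0.2218, T=0.412, ωT=1.369364, cosh=2.093559, sinh=1.839291; start (x,ẋ)=(0.079069, 1.227999) → end (x,ẋ)=(0.602541, 1.698336)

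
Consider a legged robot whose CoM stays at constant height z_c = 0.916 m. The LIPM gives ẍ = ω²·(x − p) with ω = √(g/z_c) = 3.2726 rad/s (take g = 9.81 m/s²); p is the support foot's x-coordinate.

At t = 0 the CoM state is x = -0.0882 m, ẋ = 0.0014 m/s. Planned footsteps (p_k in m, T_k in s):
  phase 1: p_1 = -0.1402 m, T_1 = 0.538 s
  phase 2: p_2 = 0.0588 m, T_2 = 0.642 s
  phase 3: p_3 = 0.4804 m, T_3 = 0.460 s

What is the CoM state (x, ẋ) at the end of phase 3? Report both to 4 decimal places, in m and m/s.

x = 1.4321, ẋ = 3.4378

phase 1: p=-0.1402, T=0.538, ωT=1.760659, cosh=2.994100, sinh=2.822168; start (x,ẋ)=(-0.088200, 0.001400) → end (x,ẋ)=(0.016700, 0.484455)
phase 2: p=0.0588, T=0.642, ωT=2.101009, cosh=4.148374, sinh=4.026041; start (x,ẋ)=(0.016700, 0.484455) → end (x,ẋ)=(0.480145, 1.455012)
phase 3: p=0.4804, T=0.460, ωT=1.505396, cosh=2.363934, sinh=2.142004; start (x,ẋ)=(0.480145, 1.455012) → end (x,ẋ)=(1.432141, 3.437764)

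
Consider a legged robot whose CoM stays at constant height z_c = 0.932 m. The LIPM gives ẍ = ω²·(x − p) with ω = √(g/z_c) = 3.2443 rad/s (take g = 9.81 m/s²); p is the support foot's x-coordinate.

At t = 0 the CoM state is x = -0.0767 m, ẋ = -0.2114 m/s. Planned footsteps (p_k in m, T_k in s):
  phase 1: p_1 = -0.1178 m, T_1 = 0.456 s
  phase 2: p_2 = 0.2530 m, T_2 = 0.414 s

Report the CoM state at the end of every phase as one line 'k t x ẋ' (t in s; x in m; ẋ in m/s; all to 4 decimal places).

1 0.4560 -0.1585 -0.2106
2 0.8700 -0.7049 -2.8141

phase 1: p=-0.1178, T=0.456, ωT=1.479401, cosh=2.309044, sinh=2.081270; start (x,ẋ)=(-0.076700, -0.211400) → end (x,ẋ)=(-0.158515, -0.210614)
phase 2: p=0.2530, T=0.414, ωT=1.343140, cosh=2.046040, sinh=1.785015; start (x,ẋ)=(-0.158515, -0.210614) → end (x,ẋ)=(-0.704855, -2.814057)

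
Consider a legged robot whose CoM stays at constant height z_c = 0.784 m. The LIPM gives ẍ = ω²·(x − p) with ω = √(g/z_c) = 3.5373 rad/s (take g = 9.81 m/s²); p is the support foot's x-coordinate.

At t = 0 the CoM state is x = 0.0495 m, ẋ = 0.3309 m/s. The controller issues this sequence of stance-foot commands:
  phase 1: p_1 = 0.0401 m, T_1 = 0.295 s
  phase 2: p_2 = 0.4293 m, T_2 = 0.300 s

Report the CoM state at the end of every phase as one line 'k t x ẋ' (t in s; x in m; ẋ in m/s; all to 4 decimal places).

1 0.2950 0.1714 0.5694
2 0.5950 0.2168 -0.2390

phase 1: p=0.0401, T=0.295, ωT=1.043503, cosh=1.595683, sinh=1.243464; start (x,ẋ)=(0.049500, 0.330900) → end (x,ẋ)=(0.171420, 0.569357)
phase 2: p=0.4293, T=0.300, ωT=1.061190, cosh=1.617926, sinh=1.271882; start (x,ẋ)=(0.171420, 0.569357) → end (x,ẋ)=(0.216790, -0.239030)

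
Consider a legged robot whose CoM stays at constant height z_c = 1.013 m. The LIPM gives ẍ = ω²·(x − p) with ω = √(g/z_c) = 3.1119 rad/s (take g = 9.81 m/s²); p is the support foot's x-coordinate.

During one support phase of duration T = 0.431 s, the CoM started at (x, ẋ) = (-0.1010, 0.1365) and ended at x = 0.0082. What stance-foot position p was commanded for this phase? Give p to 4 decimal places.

ωT = 3.1119·0.431 = 1.341229; cosh(ωT) = 2.042632, sinh(ωT) = 1.781108
x(T) = p + (x₀−p)·cosh(ωT) + (ẋ₀/ω)·sinh(ωT) ⇒ p·(1 − cosh) = x(T) − x₀·cosh − (ẋ₀/ω)·sinh
numerator   = 0.0082 − (-0.1010)·2.042632 − (0.1365/3.1119)·1.781108 = 0.136380
denominator = 1 − 2.042632 = -1.042632
p = 0.136380 / -1.042632 = -0.1308

p = -0.1308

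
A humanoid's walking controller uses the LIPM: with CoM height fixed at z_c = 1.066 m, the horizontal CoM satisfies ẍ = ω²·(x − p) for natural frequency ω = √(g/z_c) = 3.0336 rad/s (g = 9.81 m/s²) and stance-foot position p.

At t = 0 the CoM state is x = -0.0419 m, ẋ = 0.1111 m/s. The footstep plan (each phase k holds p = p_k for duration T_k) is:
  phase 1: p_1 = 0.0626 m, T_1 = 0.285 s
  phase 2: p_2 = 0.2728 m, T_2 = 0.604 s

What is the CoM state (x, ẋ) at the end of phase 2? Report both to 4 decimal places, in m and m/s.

phase 1: p=0.0626, T=0.285, ωT=0.864576, cosh=1.397615, sinh=0.976385; start (x,ẋ)=(-0.041900, 0.111100) → end (x,ẋ)=(-0.047692, -0.154250)
phase 2: p=0.2728, T=0.604, ωT=1.832294, cosh=3.204126, sinh=3.044080; start (x,ẋ)=(-0.047692, -0.154250) → end (x,ẋ)=(-0.908881, -3.453830)

x = -0.9089, ẋ = -3.4538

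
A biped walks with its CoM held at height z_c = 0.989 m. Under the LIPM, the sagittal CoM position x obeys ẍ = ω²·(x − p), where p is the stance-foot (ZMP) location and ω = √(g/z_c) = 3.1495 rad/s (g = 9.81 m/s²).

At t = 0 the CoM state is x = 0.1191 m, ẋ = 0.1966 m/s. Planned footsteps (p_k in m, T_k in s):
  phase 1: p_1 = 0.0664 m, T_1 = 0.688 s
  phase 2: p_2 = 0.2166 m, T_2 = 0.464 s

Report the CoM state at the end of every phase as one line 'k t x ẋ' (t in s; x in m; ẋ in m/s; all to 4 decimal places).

phase 1: p=0.0664, T=0.688, ωT=2.166856, cosh=4.422664, sinh=4.308127; start (x,ẋ)=(0.119100, 0.196600) → end (x,ẋ)=(0.568399, 1.584553)
phase 2: p=0.2166, T=0.464, ωT=1.461368, cosh=2.271886, sinh=2.039968; start (x,ẋ)=(0.568399, 1.584553) → end (x,ẋ)=(2.042180, 5.860189)

1 0.6880 0.5684 1.5846
2 1.1520 2.0422 5.8602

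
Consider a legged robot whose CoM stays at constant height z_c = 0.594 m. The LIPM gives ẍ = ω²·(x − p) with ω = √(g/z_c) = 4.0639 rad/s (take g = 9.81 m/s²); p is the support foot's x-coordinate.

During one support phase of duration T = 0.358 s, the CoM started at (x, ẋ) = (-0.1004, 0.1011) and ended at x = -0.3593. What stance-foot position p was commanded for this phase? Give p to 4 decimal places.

p = 0.1453

ωT = 4.0639·0.358 = 1.454876; cosh(ωT) = 2.258691, sinh(ωT) = 2.025262
x(T) = p + (x₀−p)·cosh(ωT) + (ẋ₀/ω)·sinh(ωT) ⇒ p·(1 − cosh) = x(T) − x₀·cosh − (ẋ₀/ω)·sinh
numerator   = -0.3593 − (-0.1004)·2.258691 − (0.1011/4.0639)·2.025262 = -0.182911
denominator = 1 − 2.258691 = -1.258691
p = -0.182911 / -1.258691 = 0.1453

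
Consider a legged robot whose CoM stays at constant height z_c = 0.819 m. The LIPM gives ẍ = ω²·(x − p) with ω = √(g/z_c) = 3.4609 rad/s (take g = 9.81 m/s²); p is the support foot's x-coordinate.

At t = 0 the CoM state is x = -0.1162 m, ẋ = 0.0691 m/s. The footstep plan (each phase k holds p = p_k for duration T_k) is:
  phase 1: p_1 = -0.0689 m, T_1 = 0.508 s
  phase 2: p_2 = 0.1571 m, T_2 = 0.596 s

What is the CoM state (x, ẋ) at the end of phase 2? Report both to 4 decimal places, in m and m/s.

phase 1: p=-0.0689, T=0.508, ωT=1.758137, cosh=2.986993, sinh=2.814627; start (x,ẋ)=(-0.116200, 0.069100) → end (x,ẋ)=(-0.153988, -0.254355)
phase 2: p=0.1571, T=0.596, ωT=2.062696, cosh=3.997132, sinh=3.870022; start (x,ẋ)=(-0.153988, -0.254355) → end (x,ẋ)=(-1.370783, -5.183330)

x = -1.3708, ẋ = -5.1833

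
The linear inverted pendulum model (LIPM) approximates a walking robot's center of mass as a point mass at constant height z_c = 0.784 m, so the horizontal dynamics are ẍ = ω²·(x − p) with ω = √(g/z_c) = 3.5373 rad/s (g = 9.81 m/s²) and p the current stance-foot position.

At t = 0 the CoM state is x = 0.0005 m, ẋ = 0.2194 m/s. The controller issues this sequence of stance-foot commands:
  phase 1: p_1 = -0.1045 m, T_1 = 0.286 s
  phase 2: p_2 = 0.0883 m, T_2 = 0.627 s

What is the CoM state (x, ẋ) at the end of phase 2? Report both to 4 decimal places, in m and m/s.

x = 1.3032, ẋ = 4.3656

phase 1: p=-0.1045, T=0.286, ωT=1.011668, cosh=1.556898, sinh=1.193286; start (x,ẋ)=(0.000500, 0.219400) → end (x,ẋ)=(0.132988, 0.784790)
phase 2: p=0.0883, T=0.627, ωT=2.217887, cosh=4.648368, sinh=4.539529; start (x,ẋ)=(0.132988, 0.784790) → end (x,ẋ)=(1.303169, 4.365568)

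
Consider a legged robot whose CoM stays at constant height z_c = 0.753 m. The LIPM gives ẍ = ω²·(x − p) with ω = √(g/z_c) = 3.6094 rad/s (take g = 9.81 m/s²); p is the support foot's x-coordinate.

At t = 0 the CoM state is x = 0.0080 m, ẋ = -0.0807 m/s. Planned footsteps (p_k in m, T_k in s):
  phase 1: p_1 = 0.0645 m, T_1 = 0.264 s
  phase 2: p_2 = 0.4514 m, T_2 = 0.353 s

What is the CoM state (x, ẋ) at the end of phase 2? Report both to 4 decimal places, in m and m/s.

phase 1: p=0.0645, T=0.264, ωT=0.952882, cosh=1.489400, sinh=1.103772; start (x,ẋ)=(0.008000, -0.080700) → end (x,ẋ)=(-0.044330, -0.345288)
phase 2: p=0.4514, T=0.353, ωT=1.274118, cosh=1.927612, sinh=1.647935; start (x,ẋ)=(-0.044330, -0.345288) → end (x,ẋ)=(-0.661822, -3.614208)

x = -0.6618, ẋ = -3.6142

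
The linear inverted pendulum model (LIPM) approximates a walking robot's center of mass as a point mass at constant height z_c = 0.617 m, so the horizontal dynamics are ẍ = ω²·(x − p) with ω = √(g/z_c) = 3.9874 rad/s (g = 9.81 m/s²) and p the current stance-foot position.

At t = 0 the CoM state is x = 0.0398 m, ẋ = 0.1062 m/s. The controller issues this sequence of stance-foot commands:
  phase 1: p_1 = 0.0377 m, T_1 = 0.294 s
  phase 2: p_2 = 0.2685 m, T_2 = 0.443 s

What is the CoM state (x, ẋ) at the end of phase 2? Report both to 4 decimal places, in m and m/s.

x = -0.1555, ẋ = -1.5283

phase 1: p=0.0377, T=0.294, ωT=1.172296, cosh=1.769526, sinh=1.459871; start (x,ẋ)=(0.039800, 0.106200) → end (x,ẋ)=(0.080298, 0.200148)
phase 2: p=0.2685, T=0.443, ωT=1.766418, cosh=3.010403, sinh=2.839459; start (x,ẋ)=(0.080298, 0.200148) → end (x,ẋ)=(-0.155537, -1.528307)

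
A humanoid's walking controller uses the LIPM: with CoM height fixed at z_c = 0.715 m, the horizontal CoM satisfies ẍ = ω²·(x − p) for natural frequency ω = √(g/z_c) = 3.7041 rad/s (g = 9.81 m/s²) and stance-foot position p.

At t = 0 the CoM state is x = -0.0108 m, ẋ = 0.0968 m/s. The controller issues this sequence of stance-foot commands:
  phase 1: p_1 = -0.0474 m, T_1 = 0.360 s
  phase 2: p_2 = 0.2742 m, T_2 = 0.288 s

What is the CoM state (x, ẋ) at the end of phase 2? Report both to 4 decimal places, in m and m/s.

x = 0.0979, ẋ = -0.2466

phase 1: p=-0.0474, T=0.360, ωT=1.333476, cosh=2.028884, sinh=1.765325; start (x,ẋ)=(-0.010800, 0.096800) → end (x,ẋ)=(0.072991, 0.435721)
phase 2: p=0.2742, T=0.288, ωT=1.066781, cosh=1.625062, sinh=1.280947; start (x,ẋ)=(0.072991, 0.435721) → end (x,ẋ)=(0.097903, -0.246615)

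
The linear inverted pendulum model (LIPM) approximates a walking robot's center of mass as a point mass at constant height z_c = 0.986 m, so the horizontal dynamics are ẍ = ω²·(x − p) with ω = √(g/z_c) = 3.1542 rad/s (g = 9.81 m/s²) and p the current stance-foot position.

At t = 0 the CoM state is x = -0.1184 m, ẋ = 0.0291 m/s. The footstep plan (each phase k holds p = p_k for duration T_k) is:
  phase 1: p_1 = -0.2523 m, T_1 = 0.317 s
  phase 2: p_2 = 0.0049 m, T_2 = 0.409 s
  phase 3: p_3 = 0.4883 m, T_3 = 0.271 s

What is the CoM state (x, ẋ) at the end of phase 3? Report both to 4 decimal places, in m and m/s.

x = 0.3678, ẋ = 0.3465

phase 1: p=-0.2523, T=0.317, ωT=0.999881, cosh=1.542941, sinh=1.175018; start (x,ẋ)=(-0.118400, 0.029100) → end (x,ẋ)=(-0.034860, 0.541165)
phase 2: p=0.0049, T=0.409, ωT=1.290068, cosh=1.954142, sinh=1.678890; start (x,ẋ)=(-0.034860, 0.541165) → end (x,ẋ)=(0.215251, 0.846965)
phase 3: p=0.4883, T=0.271, ωT=0.854788, cosh=1.388125, sinh=0.962752; start (x,ẋ)=(0.215251, 0.846965) → end (x,ẋ)=(0.367791, 0.346521)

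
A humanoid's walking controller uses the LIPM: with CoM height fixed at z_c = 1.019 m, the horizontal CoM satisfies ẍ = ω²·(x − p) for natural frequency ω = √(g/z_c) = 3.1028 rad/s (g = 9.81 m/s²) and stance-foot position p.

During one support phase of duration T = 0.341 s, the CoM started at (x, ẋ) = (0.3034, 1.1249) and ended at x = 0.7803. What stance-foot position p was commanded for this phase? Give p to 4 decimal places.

p = 0.2747

ωT = 3.1028·0.341 = 1.058055; cosh(ωT) = 1.613946, sinh(ωT) = 1.266816
x(T) = p + (x₀−p)·cosh(ωT) + (ẋ₀/ω)·sinh(ωT) ⇒ p·(1 − cosh) = x(T) − x₀·cosh − (ẋ₀/ω)·sinh
numerator   = 0.7803 − (0.3034)·1.613946 − (1.1249/3.1028)·1.266816 = -0.168647
denominator = 1 − 1.613946 = -0.613946
p = -0.168647 / -0.613946 = 0.2747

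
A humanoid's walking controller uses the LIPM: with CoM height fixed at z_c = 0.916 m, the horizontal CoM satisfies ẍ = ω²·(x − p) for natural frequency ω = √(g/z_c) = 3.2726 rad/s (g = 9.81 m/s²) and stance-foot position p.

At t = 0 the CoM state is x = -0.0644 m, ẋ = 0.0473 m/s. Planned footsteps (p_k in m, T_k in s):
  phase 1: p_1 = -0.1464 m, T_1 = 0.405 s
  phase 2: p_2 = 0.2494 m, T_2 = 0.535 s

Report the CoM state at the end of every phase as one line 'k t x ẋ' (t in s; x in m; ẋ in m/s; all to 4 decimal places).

phase 1: p=-0.1464, T=0.405, ωT=1.325403, cosh=2.014699, sinh=1.749003; start (x,ẋ)=(-0.064400, 0.047300) → end (x,ẋ)=(0.044084, 0.564646)
phase 2: p=0.2494, T=0.535, ωT=1.750841, cosh=2.966536, sinh=2.792908; start (x,ẋ)=(0.044084, 0.564646) → end (x,ẋ)=(0.122204, -0.201559)

1 0.4050 0.0441 0.5646
2 0.9400 0.1222 -0.2016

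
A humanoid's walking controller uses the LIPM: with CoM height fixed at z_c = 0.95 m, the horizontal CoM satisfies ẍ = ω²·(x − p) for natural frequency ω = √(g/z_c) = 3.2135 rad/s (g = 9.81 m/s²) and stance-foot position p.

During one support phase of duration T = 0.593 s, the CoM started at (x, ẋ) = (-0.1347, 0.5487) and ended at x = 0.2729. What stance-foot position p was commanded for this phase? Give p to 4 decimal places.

ωT = 3.2135·0.593 = 1.905605; cosh(ωT) = 3.436105, sinh(ωT) = 3.287372
x(T) = p + (x₀−p)·cosh(ωT) + (ẋ₀/ω)·sinh(ωT) ⇒ p·(1 − cosh) = x(T) − x₀·cosh − (ẋ₀/ω)·sinh
numerator   = 0.2729 − (-0.1347)·3.436105 − (0.5487/3.2135)·3.287372 = 0.174430
denominator = 1 − 3.436105 = -2.436105
p = 0.174430 / -2.436105 = -0.0716

p = -0.0716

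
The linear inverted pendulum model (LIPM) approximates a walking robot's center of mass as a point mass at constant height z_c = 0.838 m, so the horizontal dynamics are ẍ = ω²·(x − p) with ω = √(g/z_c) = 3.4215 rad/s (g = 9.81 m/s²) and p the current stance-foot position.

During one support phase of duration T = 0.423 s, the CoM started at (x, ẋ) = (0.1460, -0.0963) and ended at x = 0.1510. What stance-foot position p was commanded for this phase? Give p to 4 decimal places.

p = 0.0965

ωT = 3.4215·0.423 = 1.447294; cosh(ωT) = 2.243401, sinh(ωT) = 2.008195
x(T) = p + (x₀−p)·cosh(ωT) + (ẋ₀/ω)·sinh(ωT) ⇒ p·(1 − cosh) = x(T) − x₀·cosh − (ẋ₀/ω)·sinh
numerator   = 0.1510 − (0.1460)·2.243401 − (-0.0963/3.4215)·2.008195 = -0.120015
denominator = 1 − 2.243401 = -1.243401
p = -0.120015 / -1.243401 = 0.0965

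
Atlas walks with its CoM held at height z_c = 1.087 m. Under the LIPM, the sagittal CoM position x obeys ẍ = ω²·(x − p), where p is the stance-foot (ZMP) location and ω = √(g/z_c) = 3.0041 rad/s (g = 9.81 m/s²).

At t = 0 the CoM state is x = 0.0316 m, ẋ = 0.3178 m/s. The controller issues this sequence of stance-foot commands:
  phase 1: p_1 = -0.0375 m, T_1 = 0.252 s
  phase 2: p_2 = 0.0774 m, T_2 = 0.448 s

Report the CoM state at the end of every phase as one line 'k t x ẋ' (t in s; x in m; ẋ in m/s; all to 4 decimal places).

1 0.2520 0.1403 0.5859
2 0.7000 0.5557 1.5400

phase 1: p=-0.0375, T=0.252, ωT=0.757033, cosh=1.300499, sinh=0.831443; start (x,ẋ)=(0.031600, 0.317800) → end (x,ẋ)=(0.140322, 0.585892)
phase 2: p=0.0774, T=0.448, ωT=1.345837, cosh=2.050861, sinh=1.790539; start (x,ẋ)=(0.140322, 0.585892) → end (x,ẋ)=(0.555654, 1.540037)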